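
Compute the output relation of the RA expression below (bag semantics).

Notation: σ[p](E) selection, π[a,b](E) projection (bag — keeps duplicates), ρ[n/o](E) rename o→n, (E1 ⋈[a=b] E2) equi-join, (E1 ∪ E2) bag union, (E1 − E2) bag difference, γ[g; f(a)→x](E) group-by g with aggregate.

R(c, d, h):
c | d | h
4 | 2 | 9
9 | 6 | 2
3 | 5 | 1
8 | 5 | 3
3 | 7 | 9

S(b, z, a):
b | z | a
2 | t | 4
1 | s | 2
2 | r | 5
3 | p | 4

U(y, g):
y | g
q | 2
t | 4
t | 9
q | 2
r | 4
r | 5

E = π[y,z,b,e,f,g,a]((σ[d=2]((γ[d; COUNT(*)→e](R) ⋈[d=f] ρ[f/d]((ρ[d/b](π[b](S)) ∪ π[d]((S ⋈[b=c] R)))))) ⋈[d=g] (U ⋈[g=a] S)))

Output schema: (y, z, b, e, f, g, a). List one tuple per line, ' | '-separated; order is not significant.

Row counts bottom-up:
  R → 5
  γ[d; COUNT(*)→e](R) → 4
  S → 4
  π[b](S) → 4
  ρ[d/b](π[b](S)) → 4
  S → 4
  R → 5
  (S ⋈[b=c] R) → 2
  π[d]((S ⋈[b=c] R)) → 2
  (ρ[d/b](π[b](S)) ∪ π[d]((S ⋈[b=c] R))) → 6
  ρ[f/d]((ρ[d/b](π[b](S)) ∪ π[d]((S ⋈[b=c] R)))) → 6
  (γ[d; COUNT(*)→e](R) ⋈[d=f] ρ[f/d]((ρ[d/b](π[b](S)) ∪ π[d]((S ⋈[b=c] R))))) → 4
  σ[d=2]((γ[d; COUNT(*)→e](R) ⋈[d=f] ρ[f/d]((ρ[d/b](π[b](S)) ∪ π[d]((S ⋈[b=c] R)))))) → 2
  U → 6
  S → 4
  (U ⋈[g=a] S) → 7
  (σ[d=2]((γ[d; COUNT(*)→e](R) ⋈[d=f] ρ[f/d]((ρ[d/b](π[b](S)) ∪ π[d]((S ⋈[b=c] R)))))) ⋈[d=g] (U ⋈[g=a] S)) → 4
  π[y,z,b,e,f,g,a]((σ[d=2]((γ[d; COUNT(*)→e](R) ⋈[d=f] ρ[f/d]((ρ[d/b](π[b](S)) ∪ π[d]((S ⋈[b=c] R)))))) ⋈[d=g] (U ⋈[g=a] S))) → 4

== RESULT ==
y | z | b | e | f | g | a
q | s | 1 | 1 | 2 | 2 | 2
q | s | 1 | 1 | 2 | 2 | 2
q | s | 1 | 1 | 2 | 2 | 2
q | s | 1 | 1 | 2 | 2 | 2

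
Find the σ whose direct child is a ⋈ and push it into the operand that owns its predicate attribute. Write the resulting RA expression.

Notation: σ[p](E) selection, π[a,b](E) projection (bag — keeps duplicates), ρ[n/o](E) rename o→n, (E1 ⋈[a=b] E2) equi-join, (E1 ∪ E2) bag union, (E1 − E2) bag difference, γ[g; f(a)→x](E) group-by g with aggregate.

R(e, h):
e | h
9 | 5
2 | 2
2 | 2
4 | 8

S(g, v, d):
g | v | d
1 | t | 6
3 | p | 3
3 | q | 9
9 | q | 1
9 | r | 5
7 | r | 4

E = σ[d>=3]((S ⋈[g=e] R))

σ filters on d, owned by the left side.
E' = (σ[d>=3](S) ⋈[g=e] R)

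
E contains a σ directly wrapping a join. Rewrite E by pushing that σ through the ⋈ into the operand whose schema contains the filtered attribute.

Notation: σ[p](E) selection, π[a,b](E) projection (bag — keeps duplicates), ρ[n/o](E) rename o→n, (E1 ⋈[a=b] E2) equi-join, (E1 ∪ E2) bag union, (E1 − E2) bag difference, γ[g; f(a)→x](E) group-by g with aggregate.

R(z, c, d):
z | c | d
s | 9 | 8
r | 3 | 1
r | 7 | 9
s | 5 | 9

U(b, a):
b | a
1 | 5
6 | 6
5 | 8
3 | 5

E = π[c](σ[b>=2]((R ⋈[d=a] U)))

σ filters on b, owned by the right side.
E' = π[c]((R ⋈[d=a] σ[b>=2](U)))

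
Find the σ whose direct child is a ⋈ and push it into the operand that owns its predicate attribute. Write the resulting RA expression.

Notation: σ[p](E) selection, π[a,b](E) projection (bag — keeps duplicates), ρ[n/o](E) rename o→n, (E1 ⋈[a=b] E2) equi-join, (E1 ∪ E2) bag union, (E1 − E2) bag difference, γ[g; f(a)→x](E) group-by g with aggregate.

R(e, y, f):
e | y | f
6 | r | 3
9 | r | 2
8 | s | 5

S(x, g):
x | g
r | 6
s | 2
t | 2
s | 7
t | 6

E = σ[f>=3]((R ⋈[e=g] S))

σ filters on f, owned by the left side.
E' = (σ[f>=3](R) ⋈[e=g] S)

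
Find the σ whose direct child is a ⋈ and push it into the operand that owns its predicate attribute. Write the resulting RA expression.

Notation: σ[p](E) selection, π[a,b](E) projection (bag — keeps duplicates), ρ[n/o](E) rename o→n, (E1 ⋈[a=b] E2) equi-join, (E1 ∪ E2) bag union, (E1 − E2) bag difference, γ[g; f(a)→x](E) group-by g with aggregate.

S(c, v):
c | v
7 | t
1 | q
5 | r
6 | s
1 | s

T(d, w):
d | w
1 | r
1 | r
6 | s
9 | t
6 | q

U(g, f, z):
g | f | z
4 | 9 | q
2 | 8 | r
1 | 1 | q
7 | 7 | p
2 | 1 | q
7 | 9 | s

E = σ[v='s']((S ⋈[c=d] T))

σ filters on v, owned by the left side.
E' = (σ[v='s'](S) ⋈[c=d] T)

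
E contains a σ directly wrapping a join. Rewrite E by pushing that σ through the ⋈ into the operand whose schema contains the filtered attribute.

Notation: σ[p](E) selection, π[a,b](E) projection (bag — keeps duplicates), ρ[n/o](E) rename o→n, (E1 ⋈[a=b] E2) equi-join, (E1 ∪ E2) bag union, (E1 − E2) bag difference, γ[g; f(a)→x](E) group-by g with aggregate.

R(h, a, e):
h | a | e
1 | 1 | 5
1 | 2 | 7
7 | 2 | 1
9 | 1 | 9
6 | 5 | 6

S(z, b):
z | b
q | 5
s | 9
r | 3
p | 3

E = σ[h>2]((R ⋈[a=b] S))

σ filters on h, owned by the left side.
E' = (σ[h>2](R) ⋈[a=b] S)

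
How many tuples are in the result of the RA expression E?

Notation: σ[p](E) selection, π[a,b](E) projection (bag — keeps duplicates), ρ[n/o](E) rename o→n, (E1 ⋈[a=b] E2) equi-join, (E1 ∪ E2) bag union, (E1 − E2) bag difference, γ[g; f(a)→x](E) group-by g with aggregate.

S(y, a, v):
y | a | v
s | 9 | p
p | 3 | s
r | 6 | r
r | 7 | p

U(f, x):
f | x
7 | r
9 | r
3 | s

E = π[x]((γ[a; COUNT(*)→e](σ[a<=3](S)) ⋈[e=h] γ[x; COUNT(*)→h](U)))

Subexpression sizes:
  S → 4
  σ[a<=3](S) → 1
  γ[a; COUNT(*)→e](σ[a<=3](S)) → 1
  U → 3
  γ[x; COUNT(*)→h](U) → 2
  (γ[a; COUNT(*)→e](σ[a<=3](S)) ⋈[e=h] γ[x; COUNT(*)→h](U)) → 1
  π[x]((γ[a; COUNT(*)→e](σ[a<=3](S)) ⋈[e=h] γ[x; COUNT(*)→h](U))) → 1

|E| = 1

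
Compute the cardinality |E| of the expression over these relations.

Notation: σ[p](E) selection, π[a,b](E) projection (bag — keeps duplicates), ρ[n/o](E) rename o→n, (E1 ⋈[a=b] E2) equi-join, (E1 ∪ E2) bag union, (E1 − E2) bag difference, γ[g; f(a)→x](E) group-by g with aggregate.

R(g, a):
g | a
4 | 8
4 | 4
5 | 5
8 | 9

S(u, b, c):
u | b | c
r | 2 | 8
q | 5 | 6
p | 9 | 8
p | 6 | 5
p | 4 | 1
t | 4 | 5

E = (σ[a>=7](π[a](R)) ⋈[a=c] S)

Subexpression sizes:
  R → 4
  π[a](R) → 4
  σ[a>=7](π[a](R)) → 2
  S → 6
  (σ[a>=7](π[a](R)) ⋈[a=c] S) → 2

|E| = 2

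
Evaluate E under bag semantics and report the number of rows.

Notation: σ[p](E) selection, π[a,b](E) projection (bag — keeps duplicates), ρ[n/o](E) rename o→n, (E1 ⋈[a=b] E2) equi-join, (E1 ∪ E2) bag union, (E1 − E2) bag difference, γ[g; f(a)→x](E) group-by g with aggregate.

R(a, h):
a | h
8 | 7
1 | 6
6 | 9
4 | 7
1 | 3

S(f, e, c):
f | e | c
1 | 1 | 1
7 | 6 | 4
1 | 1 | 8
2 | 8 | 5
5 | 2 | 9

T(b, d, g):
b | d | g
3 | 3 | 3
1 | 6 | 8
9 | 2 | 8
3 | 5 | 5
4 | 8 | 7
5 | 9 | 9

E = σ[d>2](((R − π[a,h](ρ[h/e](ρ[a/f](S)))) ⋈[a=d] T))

Subexpression sizes:
  R → 5
  S → 5
  ρ[a/f](S) → 5
  ρ[h/e](ρ[a/f](S)) → 5
  π[a,h](ρ[h/e](ρ[a/f](S))) → 5
  (R − π[a,h](ρ[h/e](ρ[a/f](S)))) → 5
  T → 6
  ((R − π[a,h](ρ[h/e](ρ[a/f](S)))) ⋈[a=d] T) → 2
  σ[d>2](((R − π[a,h](ρ[h/e](ρ[a/f](S)))) ⋈[a=d] T)) → 2

|E| = 2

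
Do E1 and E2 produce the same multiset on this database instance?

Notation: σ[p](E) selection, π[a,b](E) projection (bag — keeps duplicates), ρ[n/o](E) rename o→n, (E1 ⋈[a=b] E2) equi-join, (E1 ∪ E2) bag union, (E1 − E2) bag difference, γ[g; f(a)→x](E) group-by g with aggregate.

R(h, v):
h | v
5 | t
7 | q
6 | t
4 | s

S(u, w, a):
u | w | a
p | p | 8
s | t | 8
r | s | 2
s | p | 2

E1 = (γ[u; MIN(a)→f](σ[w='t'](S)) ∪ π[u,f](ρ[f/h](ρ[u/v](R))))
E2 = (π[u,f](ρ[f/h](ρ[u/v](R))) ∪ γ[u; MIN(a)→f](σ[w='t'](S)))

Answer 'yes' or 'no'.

E1 per-node cardinality:
  S → 4
  σ[w='t'](S) → 1
  γ[u; MIN(a)→f](σ[w='t'](S)) → 1
  R → 4
  ρ[u/v](R) → 4
  ρ[f/h](ρ[u/v](R)) → 4
  π[u,f](ρ[f/h](ρ[u/v](R))) → 4
  (γ[u; MIN(a)→f](σ[w='t'](S)) ∪ π[u,f](ρ[f/h](ρ[u/v](R)))) → 5
E2 per-node cardinality:
  R → 4
  ρ[u/v](R) → 4
  ρ[f/h](ρ[u/v](R)) → 4
  π[u,f](ρ[f/h](ρ[u/v](R))) → 4
  S → 4
  σ[w='t'](S) → 1
  γ[u; MIN(a)→f](σ[w='t'](S)) → 1
  (π[u,f](ρ[f/h](ρ[u/v](R))) ∪ γ[u; MIN(a)→f](σ[w='t'](S))) → 5

E1 and E2 produce the same multiset:
u | f
q | 7
s | 4
s | 8
t | 5
t | 6

yes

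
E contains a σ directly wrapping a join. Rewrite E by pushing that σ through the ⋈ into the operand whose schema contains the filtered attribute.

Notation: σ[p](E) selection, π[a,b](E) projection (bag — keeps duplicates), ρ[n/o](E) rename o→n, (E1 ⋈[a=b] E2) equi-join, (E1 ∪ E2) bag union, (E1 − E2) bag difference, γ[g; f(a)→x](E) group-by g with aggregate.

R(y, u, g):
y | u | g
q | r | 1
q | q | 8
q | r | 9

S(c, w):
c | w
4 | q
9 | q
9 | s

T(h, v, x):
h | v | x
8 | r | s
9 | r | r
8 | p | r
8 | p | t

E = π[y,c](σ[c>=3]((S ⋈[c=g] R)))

σ filters on c, owned by the left side.
E' = π[y,c]((σ[c>=3](S) ⋈[c=g] R))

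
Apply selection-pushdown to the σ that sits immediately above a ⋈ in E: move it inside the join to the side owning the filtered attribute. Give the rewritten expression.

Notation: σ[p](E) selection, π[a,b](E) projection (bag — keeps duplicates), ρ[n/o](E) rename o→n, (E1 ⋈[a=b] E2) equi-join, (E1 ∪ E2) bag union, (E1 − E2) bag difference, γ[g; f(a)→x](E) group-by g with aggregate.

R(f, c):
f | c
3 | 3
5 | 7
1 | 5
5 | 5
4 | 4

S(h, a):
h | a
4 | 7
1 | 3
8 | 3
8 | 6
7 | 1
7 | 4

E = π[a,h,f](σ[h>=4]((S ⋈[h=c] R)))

σ filters on h, owned by the left side.
E' = π[a,h,f]((σ[h>=4](S) ⋈[h=c] R))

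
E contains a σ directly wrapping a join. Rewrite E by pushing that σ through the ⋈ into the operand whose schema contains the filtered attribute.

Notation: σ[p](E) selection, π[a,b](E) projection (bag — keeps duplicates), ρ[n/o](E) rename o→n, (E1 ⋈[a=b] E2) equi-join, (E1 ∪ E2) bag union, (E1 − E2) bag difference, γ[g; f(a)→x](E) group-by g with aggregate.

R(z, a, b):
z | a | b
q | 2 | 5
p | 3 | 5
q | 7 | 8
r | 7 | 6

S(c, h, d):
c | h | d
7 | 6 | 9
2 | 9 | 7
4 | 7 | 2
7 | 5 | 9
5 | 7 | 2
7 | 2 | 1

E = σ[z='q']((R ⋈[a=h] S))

σ filters on z, owned by the left side.
E' = (σ[z='q'](R) ⋈[a=h] S)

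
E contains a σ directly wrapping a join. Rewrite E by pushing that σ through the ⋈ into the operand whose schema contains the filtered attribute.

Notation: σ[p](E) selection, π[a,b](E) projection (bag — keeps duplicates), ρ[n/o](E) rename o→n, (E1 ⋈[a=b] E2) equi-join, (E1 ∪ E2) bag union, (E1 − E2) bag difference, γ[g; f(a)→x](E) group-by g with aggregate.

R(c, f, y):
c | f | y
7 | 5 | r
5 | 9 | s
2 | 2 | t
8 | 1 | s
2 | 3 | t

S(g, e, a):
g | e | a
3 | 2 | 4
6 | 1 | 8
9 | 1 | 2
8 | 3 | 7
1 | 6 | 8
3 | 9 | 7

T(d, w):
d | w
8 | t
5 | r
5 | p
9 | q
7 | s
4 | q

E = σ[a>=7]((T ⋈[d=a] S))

σ filters on a, owned by the right side.
E' = (T ⋈[d=a] σ[a>=7](S))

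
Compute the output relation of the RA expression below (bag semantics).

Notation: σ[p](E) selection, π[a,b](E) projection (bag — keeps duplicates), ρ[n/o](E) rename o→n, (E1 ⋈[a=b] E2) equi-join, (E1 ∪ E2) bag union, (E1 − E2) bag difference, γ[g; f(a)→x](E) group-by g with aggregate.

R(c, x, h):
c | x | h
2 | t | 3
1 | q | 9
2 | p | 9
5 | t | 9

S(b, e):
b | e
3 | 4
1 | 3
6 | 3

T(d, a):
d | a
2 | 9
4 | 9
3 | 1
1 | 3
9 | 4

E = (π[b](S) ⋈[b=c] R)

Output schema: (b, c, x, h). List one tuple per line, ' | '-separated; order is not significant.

Row counts bottom-up:
  S → 3
  π[b](S) → 3
  R → 4
  (π[b](S) ⋈[b=c] R) → 1

== RESULT ==
b | c | x | h
1 | 1 | q | 9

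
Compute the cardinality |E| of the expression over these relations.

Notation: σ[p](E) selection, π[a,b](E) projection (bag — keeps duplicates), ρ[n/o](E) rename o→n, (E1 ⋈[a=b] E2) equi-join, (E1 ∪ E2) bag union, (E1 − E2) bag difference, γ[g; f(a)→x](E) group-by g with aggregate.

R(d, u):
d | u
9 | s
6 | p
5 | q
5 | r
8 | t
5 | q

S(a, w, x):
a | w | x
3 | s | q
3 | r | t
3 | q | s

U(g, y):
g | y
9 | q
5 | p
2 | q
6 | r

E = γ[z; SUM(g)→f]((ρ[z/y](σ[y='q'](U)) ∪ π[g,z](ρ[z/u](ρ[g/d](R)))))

Row counts bottom-up:
  U → 4
  σ[y='q'](U) → 2
  ρ[z/y](σ[y='q'](U)) → 2
  R → 6
  ρ[g/d](R) → 6
  ρ[z/u](ρ[g/d](R)) → 6
  π[g,z](ρ[z/u](ρ[g/d](R))) → 6
  (ρ[z/y](σ[y='q'](U)) ∪ π[g,z](ρ[z/u](ρ[g/d](R)))) → 8
  γ[z; SUM(g)→f]((ρ[z/y](σ[y='q'](U)) ∪ π[g,z](ρ[z/u](ρ[g/d](R))))) → 5

|E| = 5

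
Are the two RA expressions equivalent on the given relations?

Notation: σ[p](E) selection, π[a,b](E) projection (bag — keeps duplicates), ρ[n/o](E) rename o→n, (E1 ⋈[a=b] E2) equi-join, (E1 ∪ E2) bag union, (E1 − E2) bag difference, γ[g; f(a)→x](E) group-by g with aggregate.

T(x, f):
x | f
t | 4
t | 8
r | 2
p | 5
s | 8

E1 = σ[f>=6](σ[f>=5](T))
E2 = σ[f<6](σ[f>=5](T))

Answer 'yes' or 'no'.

E1 row counts bottom-up:
  T → 5
  σ[f>=5](T) → 3
  σ[f>=6](σ[f>=5](T)) → 2
E2 row counts bottom-up:
  T → 5
  σ[f>=5](T) → 3
  σ[f<6](σ[f>=5](T)) → 1

E1 result:
x | f
s | 8
t | 8
E2 result:
x | f
p | 5
Witness: ('t', 8) appears 1× in E1 but 0× in E2.

no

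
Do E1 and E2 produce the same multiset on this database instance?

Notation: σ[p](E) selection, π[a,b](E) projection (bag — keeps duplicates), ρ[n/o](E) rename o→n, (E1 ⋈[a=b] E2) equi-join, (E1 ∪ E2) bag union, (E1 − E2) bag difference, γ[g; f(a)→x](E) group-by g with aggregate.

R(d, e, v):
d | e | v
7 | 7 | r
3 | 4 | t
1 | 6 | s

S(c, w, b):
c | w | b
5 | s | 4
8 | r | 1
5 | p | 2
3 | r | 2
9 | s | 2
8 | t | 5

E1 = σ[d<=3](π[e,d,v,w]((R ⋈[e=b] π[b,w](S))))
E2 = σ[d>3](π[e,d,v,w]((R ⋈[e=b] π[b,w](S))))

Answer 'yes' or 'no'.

E1 subexpression sizes:
  R → 3
  S → 6
  π[b,w](S) → 6
  (R ⋈[e=b] π[b,w](S)) → 1
  π[e,d,v,w]((R ⋈[e=b] π[b,w](S))) → 1
  σ[d<=3](π[e,d,v,w]((R ⋈[e=b] π[b,w](S)))) → 1
E2 subexpression sizes:
  R → 3
  S → 6
  π[b,w](S) → 6
  (R ⋈[e=b] π[b,w](S)) → 1
  π[e,d,v,w]((R ⋈[e=b] π[b,w](S))) → 1
  σ[d>3](π[e,d,v,w]((R ⋈[e=b] π[b,w](S)))) → 0

E1 result:
e | d | v | w
4 | 3 | t | s
E2 result:
e | d | v | w
(0 rows)
Witness: (4, 3, 't', 's') appears 1× in E1 but 0× in E2.

no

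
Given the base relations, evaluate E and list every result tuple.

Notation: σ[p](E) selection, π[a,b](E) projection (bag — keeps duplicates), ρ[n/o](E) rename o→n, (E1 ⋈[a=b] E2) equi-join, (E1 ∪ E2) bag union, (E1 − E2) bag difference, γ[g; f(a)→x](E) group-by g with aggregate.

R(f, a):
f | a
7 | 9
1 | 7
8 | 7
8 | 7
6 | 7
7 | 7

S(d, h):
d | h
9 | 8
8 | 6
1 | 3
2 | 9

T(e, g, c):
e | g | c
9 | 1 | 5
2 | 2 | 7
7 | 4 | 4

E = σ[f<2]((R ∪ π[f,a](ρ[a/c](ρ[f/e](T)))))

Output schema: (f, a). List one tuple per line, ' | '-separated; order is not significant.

Per-node cardinality:
  R → 6
  T → 3
  ρ[f/e](T) → 3
  ρ[a/c](ρ[f/e](T)) → 3
  π[f,a](ρ[a/c](ρ[f/e](T))) → 3
  (R ∪ π[f,a](ρ[a/c](ρ[f/e](T)))) → 9
  σ[f<2]((R ∪ π[f,a](ρ[a/c](ρ[f/e](T))))) → 1

== RESULT ==
f | a
1 | 7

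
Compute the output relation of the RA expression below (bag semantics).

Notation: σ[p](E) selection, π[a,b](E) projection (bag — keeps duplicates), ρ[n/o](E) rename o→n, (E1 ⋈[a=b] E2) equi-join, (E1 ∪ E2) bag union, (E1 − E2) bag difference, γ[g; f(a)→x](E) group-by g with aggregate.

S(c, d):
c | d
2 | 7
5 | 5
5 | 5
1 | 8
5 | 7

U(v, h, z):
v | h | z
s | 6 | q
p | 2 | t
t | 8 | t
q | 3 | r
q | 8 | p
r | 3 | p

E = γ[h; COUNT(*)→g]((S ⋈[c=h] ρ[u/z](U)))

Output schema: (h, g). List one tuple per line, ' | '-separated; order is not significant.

Subexpression sizes:
  S → 5
  U → 6
  ρ[u/z](U) → 6
  (S ⋈[c=h] ρ[u/z](U)) → 1
  γ[h; COUNT(*)→g]((S ⋈[c=h] ρ[u/z](U))) → 1

== RESULT ==
h | g
2 | 1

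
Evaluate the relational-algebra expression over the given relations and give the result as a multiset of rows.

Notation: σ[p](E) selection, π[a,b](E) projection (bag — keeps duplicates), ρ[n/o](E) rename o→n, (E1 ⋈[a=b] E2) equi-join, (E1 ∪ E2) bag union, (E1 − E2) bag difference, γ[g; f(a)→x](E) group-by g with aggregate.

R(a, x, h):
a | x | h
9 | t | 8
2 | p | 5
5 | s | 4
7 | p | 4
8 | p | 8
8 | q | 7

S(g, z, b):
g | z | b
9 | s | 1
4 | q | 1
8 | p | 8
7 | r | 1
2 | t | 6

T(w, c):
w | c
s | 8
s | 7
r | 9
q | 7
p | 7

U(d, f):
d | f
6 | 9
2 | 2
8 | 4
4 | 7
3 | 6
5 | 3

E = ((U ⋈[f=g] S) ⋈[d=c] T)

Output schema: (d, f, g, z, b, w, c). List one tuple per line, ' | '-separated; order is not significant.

Stepwise |·|:
  U → 6
  S → 5
  (U ⋈[f=g] S) → 4
  T → 5
  ((U ⋈[f=g] S) ⋈[d=c] T) → 1

== RESULT ==
d | f | g | z | b | w | c
8 | 4 | 4 | q | 1 | s | 8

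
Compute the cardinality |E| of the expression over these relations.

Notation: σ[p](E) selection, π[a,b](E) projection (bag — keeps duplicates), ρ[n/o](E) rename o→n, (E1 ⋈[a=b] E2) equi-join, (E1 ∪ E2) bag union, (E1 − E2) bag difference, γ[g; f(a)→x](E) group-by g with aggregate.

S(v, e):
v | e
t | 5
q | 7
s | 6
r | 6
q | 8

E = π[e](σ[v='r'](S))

Stepwise |·|:
  S → 5
  σ[v='r'](S) → 1
  π[e](σ[v='r'](S)) → 1

|E| = 1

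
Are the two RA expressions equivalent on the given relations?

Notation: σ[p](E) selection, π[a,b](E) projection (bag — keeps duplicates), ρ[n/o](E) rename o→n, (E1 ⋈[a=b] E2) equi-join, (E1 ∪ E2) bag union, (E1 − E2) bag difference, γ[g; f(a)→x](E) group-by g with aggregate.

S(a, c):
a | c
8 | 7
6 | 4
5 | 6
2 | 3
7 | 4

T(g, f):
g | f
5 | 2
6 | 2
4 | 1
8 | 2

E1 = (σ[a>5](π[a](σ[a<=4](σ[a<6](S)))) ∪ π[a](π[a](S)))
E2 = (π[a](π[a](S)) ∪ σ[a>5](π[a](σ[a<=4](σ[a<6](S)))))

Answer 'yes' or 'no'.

E1 stepwise |·|:
  S → 5
  σ[a<6](S) → 2
  σ[a<=4](σ[a<6](S)) → 1
  π[a](σ[a<=4](σ[a<6](S))) → 1
  σ[a>5](π[a](σ[a<=4](σ[a<6](S)))) → 0
  S → 5
  π[a](S) → 5
  π[a](π[a](S)) → 5
  (σ[a>5](π[a](σ[a<=4](σ[a<6](S)))) ∪ π[a](π[a](S))) → 5
E2 stepwise |·|:
  S → 5
  π[a](S) → 5
  π[a](π[a](S)) → 5
  S → 5
  σ[a<6](S) → 2
  σ[a<=4](σ[a<6](S)) → 1
  π[a](σ[a<=4](σ[a<6](S))) → 1
  σ[a>5](π[a](σ[a<=4](σ[a<6](S)))) → 0
  (π[a](π[a](S)) ∪ σ[a>5](π[a](σ[a<=4](σ[a<6](S))))) → 5

E1 and E2 produce the same multiset:
a
2
5
6
7
8

yes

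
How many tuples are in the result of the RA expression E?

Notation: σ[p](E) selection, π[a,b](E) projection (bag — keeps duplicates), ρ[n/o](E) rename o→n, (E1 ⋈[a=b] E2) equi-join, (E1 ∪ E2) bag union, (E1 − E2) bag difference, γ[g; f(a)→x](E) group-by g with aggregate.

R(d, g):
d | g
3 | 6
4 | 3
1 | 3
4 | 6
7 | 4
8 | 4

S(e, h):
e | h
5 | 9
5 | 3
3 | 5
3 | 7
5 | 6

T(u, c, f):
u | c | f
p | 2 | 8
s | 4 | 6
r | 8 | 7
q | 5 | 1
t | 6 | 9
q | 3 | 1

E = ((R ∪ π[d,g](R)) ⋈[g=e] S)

Stepwise |·|:
  R → 6
  R → 6
  π[d,g](R) → 6
  (R ∪ π[d,g](R)) → 12
  S → 5
  ((R ∪ π[d,g](R)) ⋈[g=e] S) → 8

|E| = 8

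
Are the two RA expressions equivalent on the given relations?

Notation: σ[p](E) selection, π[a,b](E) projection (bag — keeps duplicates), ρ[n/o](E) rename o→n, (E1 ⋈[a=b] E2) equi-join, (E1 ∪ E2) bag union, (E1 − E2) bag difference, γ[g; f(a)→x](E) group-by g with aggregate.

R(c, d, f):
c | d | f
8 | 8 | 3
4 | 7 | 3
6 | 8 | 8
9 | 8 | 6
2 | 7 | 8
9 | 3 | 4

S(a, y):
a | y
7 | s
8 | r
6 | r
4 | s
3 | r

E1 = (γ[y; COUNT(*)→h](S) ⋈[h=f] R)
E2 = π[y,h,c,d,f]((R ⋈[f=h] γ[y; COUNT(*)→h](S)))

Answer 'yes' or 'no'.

E1 per-node cardinality:
  S → 5
  γ[y; COUNT(*)→h](S) → 2
  R → 6
  (γ[y; COUNT(*)→h](S) ⋈[h=f] R) → 2
E2 per-node cardinality:
  R → 6
  S → 5
  γ[y; COUNT(*)→h](S) → 2
  (R ⋈[f=h] γ[y; COUNT(*)→h](S)) → 2
  π[y,h,c,d,f]((R ⋈[f=h] γ[y; COUNT(*)→h](S))) → 2

E1 and E2 produce the same multiset:
y | h | c | d | f
r | 3 | 4 | 7 | 3
r | 3 | 8 | 8 | 3

yes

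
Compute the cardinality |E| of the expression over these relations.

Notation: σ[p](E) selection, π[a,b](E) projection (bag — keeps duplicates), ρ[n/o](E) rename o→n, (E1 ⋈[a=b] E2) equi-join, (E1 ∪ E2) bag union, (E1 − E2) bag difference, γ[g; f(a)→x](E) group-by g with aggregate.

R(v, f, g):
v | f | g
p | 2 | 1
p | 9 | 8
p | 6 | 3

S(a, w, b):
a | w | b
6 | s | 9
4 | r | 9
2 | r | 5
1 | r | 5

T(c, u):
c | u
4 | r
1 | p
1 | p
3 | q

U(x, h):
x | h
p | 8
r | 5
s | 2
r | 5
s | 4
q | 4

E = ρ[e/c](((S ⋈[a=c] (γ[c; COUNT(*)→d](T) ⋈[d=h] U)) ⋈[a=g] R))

Subexpression sizes:
  S → 4
  T → 4
  γ[c; COUNT(*)→d](T) → 3
  U → 6
  (γ[c; COUNT(*)→d](T) ⋈[d=h] U) → 1
  (S ⋈[a=c] (γ[c; COUNT(*)→d](T) ⋈[d=h] U)) → 1
  R → 3
  ((S ⋈[a=c] (γ[c; COUNT(*)→d](T) ⋈[d=h] U)) ⋈[a=g] R) → 1
  ρ[e/c](((S ⋈[a=c] (γ[c; COUNT(*)→d](T) ⋈[d=h] U)) ⋈[a=g] R)) → 1

|E| = 1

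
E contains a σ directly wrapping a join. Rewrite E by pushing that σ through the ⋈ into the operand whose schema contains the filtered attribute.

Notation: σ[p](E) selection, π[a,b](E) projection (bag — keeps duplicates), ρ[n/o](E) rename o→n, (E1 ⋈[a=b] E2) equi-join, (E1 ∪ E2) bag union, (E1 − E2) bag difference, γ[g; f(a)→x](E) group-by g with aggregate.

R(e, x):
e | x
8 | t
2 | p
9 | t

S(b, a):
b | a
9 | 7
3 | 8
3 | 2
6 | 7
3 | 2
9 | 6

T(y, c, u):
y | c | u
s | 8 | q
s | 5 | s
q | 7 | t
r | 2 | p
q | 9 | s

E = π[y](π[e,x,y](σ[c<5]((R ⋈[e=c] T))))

σ filters on c, owned by the right side.
E' = π[y](π[e,x,y]((R ⋈[e=c] σ[c<5](T))))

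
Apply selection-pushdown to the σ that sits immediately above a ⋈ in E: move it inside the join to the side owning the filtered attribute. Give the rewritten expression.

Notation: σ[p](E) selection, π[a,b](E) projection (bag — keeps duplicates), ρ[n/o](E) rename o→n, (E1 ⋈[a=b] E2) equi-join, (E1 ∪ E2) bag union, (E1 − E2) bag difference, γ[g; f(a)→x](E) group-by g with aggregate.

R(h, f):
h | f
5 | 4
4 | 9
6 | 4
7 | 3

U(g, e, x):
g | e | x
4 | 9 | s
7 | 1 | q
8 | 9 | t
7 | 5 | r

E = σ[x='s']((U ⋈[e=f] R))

σ filters on x, owned by the left side.
E' = (σ[x='s'](U) ⋈[e=f] R)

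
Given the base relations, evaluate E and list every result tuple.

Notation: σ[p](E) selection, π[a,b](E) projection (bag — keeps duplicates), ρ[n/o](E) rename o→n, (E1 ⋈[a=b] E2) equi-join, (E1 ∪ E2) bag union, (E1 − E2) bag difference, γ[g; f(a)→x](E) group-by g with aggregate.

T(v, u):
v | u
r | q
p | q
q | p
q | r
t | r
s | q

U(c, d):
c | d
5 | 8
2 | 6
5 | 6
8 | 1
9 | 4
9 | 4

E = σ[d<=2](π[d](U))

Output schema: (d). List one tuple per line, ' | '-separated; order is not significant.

Subexpression sizes:
  U → 6
  π[d](U) → 6
  σ[d<=2](π[d](U)) → 1

== RESULT ==
d
1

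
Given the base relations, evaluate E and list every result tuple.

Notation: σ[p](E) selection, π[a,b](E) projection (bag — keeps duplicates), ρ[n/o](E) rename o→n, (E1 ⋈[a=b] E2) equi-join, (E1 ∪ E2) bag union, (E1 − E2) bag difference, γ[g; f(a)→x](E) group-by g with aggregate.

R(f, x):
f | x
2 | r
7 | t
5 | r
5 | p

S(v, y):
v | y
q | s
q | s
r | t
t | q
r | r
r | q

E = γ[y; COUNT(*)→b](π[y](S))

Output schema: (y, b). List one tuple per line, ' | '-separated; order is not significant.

Row counts bottom-up:
  S → 6
  π[y](S) → 6
  γ[y; COUNT(*)→b](π[y](S)) → 4

== RESULT ==
y | b
q | 2
r | 1
s | 2
t | 1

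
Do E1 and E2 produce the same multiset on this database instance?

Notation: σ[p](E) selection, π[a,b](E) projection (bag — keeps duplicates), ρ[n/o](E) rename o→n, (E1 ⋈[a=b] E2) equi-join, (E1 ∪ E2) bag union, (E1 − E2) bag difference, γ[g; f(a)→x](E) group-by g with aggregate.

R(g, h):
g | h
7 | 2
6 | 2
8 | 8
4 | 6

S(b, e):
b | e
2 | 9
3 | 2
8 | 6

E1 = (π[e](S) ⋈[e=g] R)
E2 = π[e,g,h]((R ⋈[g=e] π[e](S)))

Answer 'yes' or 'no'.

E1 stepwise |·|:
  S → 3
  π[e](S) → 3
  R → 4
  (π[e](S) ⋈[e=g] R) → 1
E2 stepwise |·|:
  R → 4
  S → 3
  π[e](S) → 3
  (R ⋈[g=e] π[e](S)) → 1
  π[e,g,h]((R ⋈[g=e] π[e](S))) → 1

E1 and E2 produce the same multiset:
e | g | h
6 | 6 | 2

yes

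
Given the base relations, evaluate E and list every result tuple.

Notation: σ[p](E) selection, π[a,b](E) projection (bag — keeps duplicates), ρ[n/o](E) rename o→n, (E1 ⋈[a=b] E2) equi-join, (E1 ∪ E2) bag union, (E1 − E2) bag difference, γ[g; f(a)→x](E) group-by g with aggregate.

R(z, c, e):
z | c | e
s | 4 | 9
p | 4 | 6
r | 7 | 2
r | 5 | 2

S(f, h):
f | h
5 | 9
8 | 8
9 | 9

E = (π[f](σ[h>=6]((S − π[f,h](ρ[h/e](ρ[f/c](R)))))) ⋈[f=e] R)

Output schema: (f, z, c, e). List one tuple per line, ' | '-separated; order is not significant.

Subexpression sizes:
  S → 3
  R → 4
  ρ[f/c](R) → 4
  ρ[h/e](ρ[f/c](R)) → 4
  π[f,h](ρ[h/e](ρ[f/c](R))) → 4
  (S − π[f,h](ρ[h/e](ρ[f/c](R)))) → 3
  σ[h>=6]((S − π[f,h](ρ[h/e](ρ[f/c](R))))) → 3
  π[f](σ[h>=6]((S − π[f,h](ρ[h/e](ρ[f/c](R)))))) → 3
  R → 4
  (π[f](σ[h>=6]((S − π[f,h](ρ[h/e](ρ[f/c](R)))))) ⋈[f=e] R) → 1

== RESULT ==
f | z | c | e
9 | s | 4 | 9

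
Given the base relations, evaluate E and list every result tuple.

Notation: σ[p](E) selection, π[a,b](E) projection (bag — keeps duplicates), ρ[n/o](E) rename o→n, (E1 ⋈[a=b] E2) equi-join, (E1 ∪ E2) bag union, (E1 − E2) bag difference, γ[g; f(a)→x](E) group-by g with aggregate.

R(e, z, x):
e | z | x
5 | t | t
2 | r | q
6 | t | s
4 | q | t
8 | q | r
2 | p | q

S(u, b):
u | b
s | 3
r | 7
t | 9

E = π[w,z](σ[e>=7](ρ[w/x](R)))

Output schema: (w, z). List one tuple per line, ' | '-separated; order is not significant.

Per-node cardinality:
  R → 6
  ρ[w/x](R) → 6
  σ[e>=7](ρ[w/x](R)) → 1
  π[w,z](σ[e>=7](ρ[w/x](R))) → 1

== RESULT ==
w | z
r | q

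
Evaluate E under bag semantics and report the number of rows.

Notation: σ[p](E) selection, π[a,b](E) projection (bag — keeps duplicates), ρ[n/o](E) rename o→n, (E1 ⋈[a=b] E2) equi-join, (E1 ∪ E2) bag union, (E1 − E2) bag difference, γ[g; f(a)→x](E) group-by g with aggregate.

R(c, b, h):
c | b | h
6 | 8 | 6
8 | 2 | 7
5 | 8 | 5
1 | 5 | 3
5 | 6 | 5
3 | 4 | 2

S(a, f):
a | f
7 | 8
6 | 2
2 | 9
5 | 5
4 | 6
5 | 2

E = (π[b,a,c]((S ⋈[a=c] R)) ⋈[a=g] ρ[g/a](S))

Row counts bottom-up:
  S → 6
  R → 6
  (S ⋈[a=c] R) → 5
  π[b,a,c]((S ⋈[a=c] R)) → 5
  S → 6
  ρ[g/a](S) → 6
  (π[b,a,c]((S ⋈[a=c] R)) ⋈[a=g] ρ[g/a](S)) → 9

|E| = 9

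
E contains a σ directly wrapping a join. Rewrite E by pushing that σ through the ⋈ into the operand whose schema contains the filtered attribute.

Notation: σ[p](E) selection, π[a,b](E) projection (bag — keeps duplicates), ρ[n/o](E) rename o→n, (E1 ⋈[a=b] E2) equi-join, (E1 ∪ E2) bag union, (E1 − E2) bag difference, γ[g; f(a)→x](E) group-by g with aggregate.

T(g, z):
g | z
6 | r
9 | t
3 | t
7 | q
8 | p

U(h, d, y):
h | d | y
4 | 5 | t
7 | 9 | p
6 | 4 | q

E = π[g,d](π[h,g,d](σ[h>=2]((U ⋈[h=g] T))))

σ filters on h, owned by the left side.
E' = π[g,d](π[h,g,d]((σ[h>=2](U) ⋈[h=g] T)))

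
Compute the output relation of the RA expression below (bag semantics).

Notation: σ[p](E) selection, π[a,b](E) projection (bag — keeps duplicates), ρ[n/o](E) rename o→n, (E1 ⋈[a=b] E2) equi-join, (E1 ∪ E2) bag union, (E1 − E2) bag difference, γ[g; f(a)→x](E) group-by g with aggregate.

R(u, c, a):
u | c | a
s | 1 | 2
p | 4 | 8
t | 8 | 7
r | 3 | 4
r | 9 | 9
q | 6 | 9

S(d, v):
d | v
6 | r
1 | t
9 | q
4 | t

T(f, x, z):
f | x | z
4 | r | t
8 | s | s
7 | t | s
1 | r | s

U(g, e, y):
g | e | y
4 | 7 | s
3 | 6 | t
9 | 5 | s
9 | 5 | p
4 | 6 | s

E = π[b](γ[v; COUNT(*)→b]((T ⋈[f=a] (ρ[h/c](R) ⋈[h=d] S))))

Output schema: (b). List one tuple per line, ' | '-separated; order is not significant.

Subexpression sizes:
  T → 4
  R → 6
  ρ[h/c](R) → 6
  S → 4
  (ρ[h/c](R) ⋈[h=d] S) → 4
  (T ⋈[f=a] (ρ[h/c](R) ⋈[h=d] S)) → 1
  γ[v; COUNT(*)→b]((T ⋈[f=a] (ρ[h/c](R) ⋈[h=d] S))) → 1
  π[b](γ[v; COUNT(*)→b]((T ⋈[f=a] (ρ[h/c](R) ⋈[h=d] S)))) → 1

== RESULT ==
b
1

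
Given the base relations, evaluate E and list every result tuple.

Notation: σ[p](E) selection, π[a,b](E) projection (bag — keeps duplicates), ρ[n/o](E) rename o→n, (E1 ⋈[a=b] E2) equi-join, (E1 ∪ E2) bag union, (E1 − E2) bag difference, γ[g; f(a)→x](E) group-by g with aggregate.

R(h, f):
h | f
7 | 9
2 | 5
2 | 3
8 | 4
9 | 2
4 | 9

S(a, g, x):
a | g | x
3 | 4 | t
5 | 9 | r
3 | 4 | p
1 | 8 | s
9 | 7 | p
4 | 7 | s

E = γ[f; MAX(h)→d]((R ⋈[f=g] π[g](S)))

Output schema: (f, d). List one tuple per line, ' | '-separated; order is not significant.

Stepwise |·|:
  R → 6
  S → 6
  π[g](S) → 6
  (R ⋈[f=g] π[g](S)) → 4
  γ[f; MAX(h)→d]((R ⋈[f=g] π[g](S))) → 2

== RESULT ==
f | d
4 | 8
9 | 7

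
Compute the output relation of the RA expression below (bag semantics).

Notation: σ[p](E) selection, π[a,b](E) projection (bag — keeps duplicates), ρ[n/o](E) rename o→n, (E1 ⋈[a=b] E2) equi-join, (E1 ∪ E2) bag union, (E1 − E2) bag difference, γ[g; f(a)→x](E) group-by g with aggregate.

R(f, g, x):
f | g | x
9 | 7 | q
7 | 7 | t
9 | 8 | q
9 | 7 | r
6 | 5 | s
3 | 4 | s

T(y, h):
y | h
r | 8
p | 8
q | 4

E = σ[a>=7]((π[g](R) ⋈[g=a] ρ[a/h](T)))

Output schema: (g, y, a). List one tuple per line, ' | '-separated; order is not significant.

Subexpression sizes:
  R → 6
  π[g](R) → 6
  T → 3
  ρ[a/h](T) → 3
  (π[g](R) ⋈[g=a] ρ[a/h](T)) → 3
  σ[a>=7]((π[g](R) ⋈[g=a] ρ[a/h](T))) → 2

== RESULT ==
g | y | a
8 | p | 8
8 | r | 8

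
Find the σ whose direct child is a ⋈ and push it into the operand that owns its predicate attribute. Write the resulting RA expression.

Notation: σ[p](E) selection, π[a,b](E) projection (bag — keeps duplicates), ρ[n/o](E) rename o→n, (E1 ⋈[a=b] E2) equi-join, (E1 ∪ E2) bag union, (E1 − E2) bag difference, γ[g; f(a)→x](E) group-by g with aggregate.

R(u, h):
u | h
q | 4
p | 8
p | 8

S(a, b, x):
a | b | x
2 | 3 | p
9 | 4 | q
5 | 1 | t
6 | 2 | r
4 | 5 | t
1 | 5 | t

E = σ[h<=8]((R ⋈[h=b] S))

σ filters on h, owned by the left side.
E' = (σ[h<=8](R) ⋈[h=b] S)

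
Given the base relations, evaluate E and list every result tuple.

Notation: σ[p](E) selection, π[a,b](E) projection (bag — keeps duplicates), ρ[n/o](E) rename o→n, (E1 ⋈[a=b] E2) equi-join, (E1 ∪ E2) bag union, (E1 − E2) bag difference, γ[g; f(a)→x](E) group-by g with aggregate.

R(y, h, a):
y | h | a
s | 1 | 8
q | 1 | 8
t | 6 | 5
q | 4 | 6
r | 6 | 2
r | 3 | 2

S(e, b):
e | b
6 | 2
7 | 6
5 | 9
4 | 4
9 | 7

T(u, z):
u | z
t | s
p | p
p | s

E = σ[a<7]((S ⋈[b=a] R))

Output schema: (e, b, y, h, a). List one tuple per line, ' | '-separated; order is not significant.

Subexpression sizes:
  S → 5
  R → 6
  (S ⋈[b=a] R) → 3
  σ[a<7]((S ⋈[b=a] R)) → 3

== RESULT ==
e | b | y | h | a
6 | 2 | r | 3 | 2
6 | 2 | r | 6 | 2
7 | 6 | q | 4 | 6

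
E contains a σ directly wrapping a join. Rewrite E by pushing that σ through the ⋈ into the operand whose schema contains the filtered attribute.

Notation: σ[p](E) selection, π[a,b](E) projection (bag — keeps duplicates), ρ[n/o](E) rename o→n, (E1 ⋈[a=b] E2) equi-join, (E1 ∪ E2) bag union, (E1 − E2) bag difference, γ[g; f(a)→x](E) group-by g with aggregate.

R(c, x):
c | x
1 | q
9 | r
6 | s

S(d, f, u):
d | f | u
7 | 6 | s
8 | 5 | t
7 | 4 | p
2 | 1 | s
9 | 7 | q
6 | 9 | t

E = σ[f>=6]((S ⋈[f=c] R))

σ filters on f, owned by the left side.
E' = (σ[f>=6](S) ⋈[f=c] R)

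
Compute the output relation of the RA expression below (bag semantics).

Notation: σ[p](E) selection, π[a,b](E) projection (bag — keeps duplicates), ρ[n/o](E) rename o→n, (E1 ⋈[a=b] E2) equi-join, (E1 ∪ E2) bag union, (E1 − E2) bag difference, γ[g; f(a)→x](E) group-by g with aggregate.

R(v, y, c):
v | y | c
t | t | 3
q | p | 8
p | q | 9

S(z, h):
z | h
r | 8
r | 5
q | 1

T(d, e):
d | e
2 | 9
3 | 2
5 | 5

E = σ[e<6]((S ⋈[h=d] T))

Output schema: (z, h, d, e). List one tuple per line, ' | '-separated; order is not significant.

Subexpression sizes:
  S → 3
  T → 3
  (S ⋈[h=d] T) → 1
  σ[e<6]((S ⋈[h=d] T)) → 1

== RESULT ==
z | h | d | e
r | 5 | 5 | 5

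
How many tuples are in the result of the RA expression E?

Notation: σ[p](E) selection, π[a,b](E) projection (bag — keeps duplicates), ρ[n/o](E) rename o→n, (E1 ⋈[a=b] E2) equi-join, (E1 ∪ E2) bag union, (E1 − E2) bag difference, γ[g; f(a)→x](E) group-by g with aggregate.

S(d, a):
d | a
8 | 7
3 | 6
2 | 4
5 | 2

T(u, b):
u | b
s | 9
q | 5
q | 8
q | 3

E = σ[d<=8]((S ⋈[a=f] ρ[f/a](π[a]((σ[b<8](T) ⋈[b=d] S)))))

Stepwise |·|:
  S → 4
  T → 4
  σ[b<8](T) → 2
  S → 4
  (σ[b<8](T) ⋈[b=d] S) → 2
  π[a]((σ[b<8](T) ⋈[b=d] S)) → 2
  ρ[f/a](π[a]((σ[b<8](T) ⋈[b=d] S))) → 2
  (S ⋈[a=f] ρ[f/a](π[a]((σ[b<8](T) ⋈[b=d] S)))) → 2
  σ[d<=8]((S ⋈[a=f] ρ[f/a](π[a]((σ[b<8](T) ⋈[b=d] S))))) → 2

|E| = 2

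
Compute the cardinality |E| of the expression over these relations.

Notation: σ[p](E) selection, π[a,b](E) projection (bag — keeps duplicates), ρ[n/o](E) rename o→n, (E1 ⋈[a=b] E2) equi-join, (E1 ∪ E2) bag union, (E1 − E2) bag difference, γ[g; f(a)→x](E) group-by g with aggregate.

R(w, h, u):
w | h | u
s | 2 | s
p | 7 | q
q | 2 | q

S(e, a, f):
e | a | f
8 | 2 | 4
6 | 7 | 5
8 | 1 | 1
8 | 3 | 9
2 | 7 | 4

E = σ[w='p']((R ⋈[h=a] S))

Stepwise |·|:
  R → 3
  S → 5
  (R ⋈[h=a] S) → 4
  σ[w='p']((R ⋈[h=a] S)) → 2

|E| = 2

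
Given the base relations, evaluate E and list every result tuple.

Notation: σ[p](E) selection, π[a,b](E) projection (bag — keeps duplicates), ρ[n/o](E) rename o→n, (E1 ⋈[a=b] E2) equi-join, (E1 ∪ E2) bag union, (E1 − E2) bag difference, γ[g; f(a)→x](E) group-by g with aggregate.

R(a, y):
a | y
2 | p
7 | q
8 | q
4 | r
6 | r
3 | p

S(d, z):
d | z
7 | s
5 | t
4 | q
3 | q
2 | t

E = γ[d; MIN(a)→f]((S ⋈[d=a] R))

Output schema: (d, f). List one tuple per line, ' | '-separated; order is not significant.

Subexpression sizes:
  S → 5
  R → 6
  (S ⋈[d=a] R) → 4
  γ[d; MIN(a)→f]((S ⋈[d=a] R)) → 4

== RESULT ==
d | f
2 | 2
3 | 3
4 | 4
7 | 7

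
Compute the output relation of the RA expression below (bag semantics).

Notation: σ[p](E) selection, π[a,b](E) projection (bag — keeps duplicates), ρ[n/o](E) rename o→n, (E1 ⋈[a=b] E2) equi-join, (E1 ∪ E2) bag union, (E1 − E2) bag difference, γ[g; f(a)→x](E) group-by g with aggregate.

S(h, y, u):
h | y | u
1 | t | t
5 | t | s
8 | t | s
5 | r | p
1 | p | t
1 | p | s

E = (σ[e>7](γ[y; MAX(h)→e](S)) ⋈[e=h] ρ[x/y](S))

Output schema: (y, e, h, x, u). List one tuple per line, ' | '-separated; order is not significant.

Stepwise |·|:
  S → 6
  γ[y; MAX(h)→e](S) → 3
  σ[e>7](γ[y; MAX(h)→e](S)) → 1
  S → 6
  ρ[x/y](S) → 6
  (σ[e>7](γ[y; MAX(h)→e](S)) ⋈[e=h] ρ[x/y](S)) → 1

== RESULT ==
y | e | h | x | u
t | 8 | 8 | t | s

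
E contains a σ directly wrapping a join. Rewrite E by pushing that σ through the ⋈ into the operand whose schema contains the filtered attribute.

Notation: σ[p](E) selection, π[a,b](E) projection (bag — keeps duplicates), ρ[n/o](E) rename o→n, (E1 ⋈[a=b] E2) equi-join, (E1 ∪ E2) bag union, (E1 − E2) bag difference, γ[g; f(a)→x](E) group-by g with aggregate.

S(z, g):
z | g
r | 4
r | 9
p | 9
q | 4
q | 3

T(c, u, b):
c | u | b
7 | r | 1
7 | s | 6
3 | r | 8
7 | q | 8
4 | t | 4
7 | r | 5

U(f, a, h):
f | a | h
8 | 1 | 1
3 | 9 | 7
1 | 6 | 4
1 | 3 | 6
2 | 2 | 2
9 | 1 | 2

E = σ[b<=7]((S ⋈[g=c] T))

σ filters on b, owned by the right side.
E' = (S ⋈[g=c] σ[b<=7](T))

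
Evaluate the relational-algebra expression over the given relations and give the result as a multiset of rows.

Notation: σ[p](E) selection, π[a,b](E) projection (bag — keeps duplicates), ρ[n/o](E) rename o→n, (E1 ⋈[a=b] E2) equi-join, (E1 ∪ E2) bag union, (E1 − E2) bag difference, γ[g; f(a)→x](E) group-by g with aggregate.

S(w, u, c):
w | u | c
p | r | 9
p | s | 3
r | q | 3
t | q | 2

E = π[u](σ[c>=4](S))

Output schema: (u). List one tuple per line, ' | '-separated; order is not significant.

Subexpression sizes:
  S → 4
  σ[c>=4](S) → 1
  π[u](σ[c>=4](S)) → 1

== RESULT ==
u
r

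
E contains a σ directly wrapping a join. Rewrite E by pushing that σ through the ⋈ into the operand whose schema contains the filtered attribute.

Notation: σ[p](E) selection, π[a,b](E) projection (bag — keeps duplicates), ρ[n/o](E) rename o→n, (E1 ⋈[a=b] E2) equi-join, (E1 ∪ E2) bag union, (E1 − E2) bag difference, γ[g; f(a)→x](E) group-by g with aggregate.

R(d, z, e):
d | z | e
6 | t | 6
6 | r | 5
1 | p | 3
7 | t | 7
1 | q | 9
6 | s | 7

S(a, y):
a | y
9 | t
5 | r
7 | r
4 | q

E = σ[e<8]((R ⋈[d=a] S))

σ filters on e, owned by the left side.
E' = (σ[e<8](R) ⋈[d=a] S)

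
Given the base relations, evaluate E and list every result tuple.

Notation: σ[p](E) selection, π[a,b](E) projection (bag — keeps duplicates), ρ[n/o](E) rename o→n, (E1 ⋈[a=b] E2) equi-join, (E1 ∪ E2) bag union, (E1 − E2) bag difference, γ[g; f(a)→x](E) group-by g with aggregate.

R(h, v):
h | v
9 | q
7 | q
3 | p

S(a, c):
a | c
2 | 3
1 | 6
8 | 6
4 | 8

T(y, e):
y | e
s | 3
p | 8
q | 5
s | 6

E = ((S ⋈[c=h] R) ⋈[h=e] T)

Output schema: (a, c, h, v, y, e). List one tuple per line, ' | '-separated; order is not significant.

Stepwise |·|:
  S → 4
  R → 3
  (S ⋈[c=h] R) → 1
  T → 4
  ((S ⋈[c=h] R) ⋈[h=e] T) → 1

== RESULT ==
a | c | h | v | y | e
2 | 3 | 3 | p | s | 3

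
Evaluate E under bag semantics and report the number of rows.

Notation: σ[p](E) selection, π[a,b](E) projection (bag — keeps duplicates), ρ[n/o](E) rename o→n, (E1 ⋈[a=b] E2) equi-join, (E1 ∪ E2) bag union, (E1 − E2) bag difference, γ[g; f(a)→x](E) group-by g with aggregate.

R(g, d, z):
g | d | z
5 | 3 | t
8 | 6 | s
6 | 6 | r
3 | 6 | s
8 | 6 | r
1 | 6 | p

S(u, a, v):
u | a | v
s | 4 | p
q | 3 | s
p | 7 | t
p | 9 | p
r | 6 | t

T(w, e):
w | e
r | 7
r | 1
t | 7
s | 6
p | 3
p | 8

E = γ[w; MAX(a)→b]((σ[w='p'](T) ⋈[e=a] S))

Per-node cardinality:
  T → 6
  σ[w='p'](T) → 2
  S → 5
  (σ[w='p'](T) ⋈[e=a] S) → 1
  γ[w; MAX(a)→b]((σ[w='p'](T) ⋈[e=a] S)) → 1

|E| = 1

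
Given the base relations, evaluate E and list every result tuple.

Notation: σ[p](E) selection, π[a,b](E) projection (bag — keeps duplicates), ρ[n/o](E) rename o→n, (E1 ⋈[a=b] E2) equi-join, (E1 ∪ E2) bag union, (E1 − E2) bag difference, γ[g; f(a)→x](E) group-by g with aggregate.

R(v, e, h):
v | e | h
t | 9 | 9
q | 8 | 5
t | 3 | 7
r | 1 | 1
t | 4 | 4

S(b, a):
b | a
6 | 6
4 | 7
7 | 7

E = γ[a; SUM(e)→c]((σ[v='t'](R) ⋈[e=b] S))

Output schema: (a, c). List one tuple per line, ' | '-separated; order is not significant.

Stepwise |·|:
  R → 5
  σ[v='t'](R) → 3
  S → 3
  (σ[v='t'](R) ⋈[e=b] S) → 1
  γ[a; SUM(e)→c]((σ[v='t'](R) ⋈[e=b] S)) → 1

== RESULT ==
a | c
7 | 4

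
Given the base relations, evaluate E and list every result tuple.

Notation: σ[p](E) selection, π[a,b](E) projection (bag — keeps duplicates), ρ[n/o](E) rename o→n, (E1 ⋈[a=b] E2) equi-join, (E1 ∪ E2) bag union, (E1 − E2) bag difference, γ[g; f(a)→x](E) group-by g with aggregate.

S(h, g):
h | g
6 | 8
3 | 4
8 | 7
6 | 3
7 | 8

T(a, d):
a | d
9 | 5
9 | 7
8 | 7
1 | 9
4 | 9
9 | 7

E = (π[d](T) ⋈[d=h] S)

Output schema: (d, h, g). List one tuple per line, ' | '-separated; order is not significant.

Row counts bottom-up:
  T → 6
  π[d](T) → 6
  S → 5
  (π[d](T) ⋈[d=h] S) → 3

== RESULT ==
d | h | g
7 | 7 | 8
7 | 7 | 8
7 | 7 | 8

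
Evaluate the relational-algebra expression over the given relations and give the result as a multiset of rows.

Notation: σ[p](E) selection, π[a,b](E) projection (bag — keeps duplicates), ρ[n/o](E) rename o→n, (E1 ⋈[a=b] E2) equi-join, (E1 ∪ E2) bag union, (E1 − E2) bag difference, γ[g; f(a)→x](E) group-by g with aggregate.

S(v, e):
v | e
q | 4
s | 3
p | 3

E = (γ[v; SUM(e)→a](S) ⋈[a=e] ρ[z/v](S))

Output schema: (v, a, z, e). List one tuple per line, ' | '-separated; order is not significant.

Subexpression sizes:
  S → 3
  γ[v; SUM(e)→a](S) → 3
  S → 3
  ρ[z/v](S) → 3
  (γ[v; SUM(e)→a](S) ⋈[a=e] ρ[z/v](S)) → 5

== RESULT ==
v | a | z | e
p | 3 | p | 3
p | 3 | s | 3
q | 4 | q | 4
s | 3 | p | 3
s | 3 | s | 3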